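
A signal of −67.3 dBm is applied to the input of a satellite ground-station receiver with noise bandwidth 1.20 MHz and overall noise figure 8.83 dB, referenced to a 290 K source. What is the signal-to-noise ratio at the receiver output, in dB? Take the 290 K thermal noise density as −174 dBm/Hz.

Noise floor: N = −174 + 10 log₁₀(B) + NF
10 log₁₀(1.20×10⁶) = 60.79 dB
N = −174 + 60.79 + 8.83 = −104.38 dBm
SNR = P_sig − N = −67.3 − (−104.38) = 37.08 dB → 37.1 dB

37.1 dB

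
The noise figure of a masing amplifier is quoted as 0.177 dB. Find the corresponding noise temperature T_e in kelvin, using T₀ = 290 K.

12.1 K

F = 10^(0.177/10) = 1.0416
T_e = (F − 1)·T₀ = (1.0416 − 1) × 290 = 12.1 K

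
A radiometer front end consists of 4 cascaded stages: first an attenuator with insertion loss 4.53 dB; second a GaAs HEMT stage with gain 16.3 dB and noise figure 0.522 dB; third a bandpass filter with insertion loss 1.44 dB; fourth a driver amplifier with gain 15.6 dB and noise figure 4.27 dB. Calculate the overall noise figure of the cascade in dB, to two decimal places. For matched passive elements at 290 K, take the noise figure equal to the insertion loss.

5.29 dB

Convert to linear (a loss of L dB is a gain of −L dB): F_i = 10^(NF_i/10), G_i = 10^(G_i,dB/10)
  Stage 1: F_1 = 10^(4.53/10) = 2.838, G_1 = 10^(−4.53/10) = 0.3524
  Stage 2: F_2 = 10^(0.522/10) = 1.128, G_2 = 10^(16.3/10) = 42.66
  Stage 3: F_3 = 10^(1.44/10) = 1.393, G_3 = 10^(−1.44/10) = 0.7178
  Stage 4: F_4 = 10^(4.27/10) = 2.673, G_4 = 10^(15.6/10) = 36.31
Friis cascade:
  F = 2.838 + (1.128 − 1)/0.3524 + (1.393 − 1)/15.03 + (2.673 − 1)/10.79 = 3.382
NF = 10 log₁₀(3.382) = 5.29 dB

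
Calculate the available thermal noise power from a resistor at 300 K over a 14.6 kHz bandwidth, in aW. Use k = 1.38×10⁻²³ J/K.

P_n = kTB = 1.38×10⁻²³ × 300 × 1.46×10⁴ = 6.04×10⁻¹⁷ W = 60.4 aW

60.4 aW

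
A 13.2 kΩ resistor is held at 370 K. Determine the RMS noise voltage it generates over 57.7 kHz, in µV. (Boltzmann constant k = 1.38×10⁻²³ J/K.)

V_n = √(4kTRB)
4kTRB = 4 × 1.38×10⁻²³ × 370 × 1.32×10⁴ × 5.77×10⁴ = 1.56×10⁻¹¹ V²
V_n = √(1.56×10⁻¹¹) = 3.94×10⁻⁶ V = 3.94 µV

3.94 µV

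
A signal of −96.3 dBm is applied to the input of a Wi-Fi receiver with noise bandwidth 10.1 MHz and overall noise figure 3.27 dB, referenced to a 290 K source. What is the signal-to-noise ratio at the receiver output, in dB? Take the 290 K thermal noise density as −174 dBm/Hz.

Noise floor: N = −174 + 10 log₁₀(B) + NF
10 log₁₀(1.01×10⁷) = 70.04 dB
N = −174 + 70.04 + 3.27 = −100.69 dBm
SNR = P_sig − N = −96.3 − (−100.69) = 4.39 dB → 4.4 dB

4.4 dB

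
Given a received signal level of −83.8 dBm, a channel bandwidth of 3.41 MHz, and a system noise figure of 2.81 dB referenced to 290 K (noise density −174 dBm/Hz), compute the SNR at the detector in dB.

Noise floor: N = −174 + 10 log₁₀(B) + NF
10 log₁₀(3.41×10⁶) = 65.33 dB
N = −174 + 65.33 + 2.81 = −105.86 dBm
SNR = P_sig − N = −83.8 − (−105.86) = 22.06 dB → 22.1 dB

22.1 dB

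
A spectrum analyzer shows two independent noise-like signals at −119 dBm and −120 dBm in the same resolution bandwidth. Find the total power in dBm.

Convert to linear, add, convert back:
P₁ = 1.26×10⁻¹⁵ W, P₂ = 1.00×10⁻¹⁵ W
P_tot = 2.26×10⁻¹⁵ W → 10 log₁₀(P_tot / 10⁻³) = −116.5 dBm

−116.5 dBm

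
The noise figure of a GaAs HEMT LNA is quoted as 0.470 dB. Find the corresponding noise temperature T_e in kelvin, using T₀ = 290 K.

F = 10^(0.470/10) = 1.11429
T_e = (F − 1)·T₀ = (1.11429 − 1) × 290 = 33.1 K

33.1 K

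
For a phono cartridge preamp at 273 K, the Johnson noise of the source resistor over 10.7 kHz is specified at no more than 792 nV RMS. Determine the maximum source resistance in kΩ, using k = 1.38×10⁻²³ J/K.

Johnson–Nyquist: V_n = √(4kTRB) ⇒ R = V_n² / (4kTB)
4kTB = 4 × 1.38×10⁻²³ × 273 × 1.07×10⁴ = 1.61×10⁻¹⁶
R = (7.92×10⁻⁷)² / 1.61×10⁻¹⁶ = 3.89×10³ Ω = 3.89 kΩ

3.89 kΩ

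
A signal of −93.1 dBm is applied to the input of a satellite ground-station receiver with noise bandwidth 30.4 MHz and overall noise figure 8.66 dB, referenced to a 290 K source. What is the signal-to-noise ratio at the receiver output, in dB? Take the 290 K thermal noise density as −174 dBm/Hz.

Noise floor: N = −174 + 10 log₁₀(B) + NF
10 log₁₀(3.04×10⁷) = 74.83 dB
N = −174 + 74.83 + 8.66 = −90.51 dBm
SNR = P_sig − N = −93.1 − (−90.51) = −2.59 dB → −2.6 dB

−2.6 dB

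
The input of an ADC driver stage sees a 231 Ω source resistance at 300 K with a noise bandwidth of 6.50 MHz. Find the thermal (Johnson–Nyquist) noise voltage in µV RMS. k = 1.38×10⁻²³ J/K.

V_n = √(4kTRB)
4kTRB = 4 × 1.38×10⁻²³ × 300 × 2.31×10² × 6.50×10⁶ = 2.49×10⁻¹¹ V²
V_n = √(2.49×10⁻¹¹) = 4.99×10⁻⁶ V = 4.99 µV

4.99 µV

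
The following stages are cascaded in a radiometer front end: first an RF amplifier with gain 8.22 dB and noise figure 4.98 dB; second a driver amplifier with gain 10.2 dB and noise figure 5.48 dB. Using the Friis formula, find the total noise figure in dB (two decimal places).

5.48 dB

Convert to linear (a loss of L dB is a gain of −L dB): F_i = 10^(NF_i/10), G_i = 10^(G_i,dB/10)
  Stage 1: F_1 = 10^(4.98/10) = 3.148, G_1 = 10^(8.22/10) = 6.637
  Stage 2: F_2 = 10^(5.48/10) = 3.532, G_2 = 10^(10.2/10) = 10.47
Friis cascade:
  F = 3.148 + (3.532 − 1)/6.637 = 3.529
NF = 10 log₁₀(3.529) = 5.48 dB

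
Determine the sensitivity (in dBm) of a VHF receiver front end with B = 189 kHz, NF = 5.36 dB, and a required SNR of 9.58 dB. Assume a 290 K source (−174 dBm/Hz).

Sensitivity = −174 + 10 log₁₀(B) + NF + SNR_min
= −174 + 52.76 + 5.36 + 9.58
= −106.30 dBm → −106.3 dBm

−106.3 dBm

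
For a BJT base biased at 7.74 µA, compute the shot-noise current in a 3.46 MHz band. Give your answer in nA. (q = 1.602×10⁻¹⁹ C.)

2.93 nA

I_n = √(2qI·B)
2qI·B = 2 × 1.602×10⁻¹⁹ × 7.74×10⁻⁶ × 3.46×10⁶ = 8.58×10⁻¹⁸ A²
I_n = √(8.58×10⁻¹⁸) = 2.93×10⁻⁹ A = 2.93 nA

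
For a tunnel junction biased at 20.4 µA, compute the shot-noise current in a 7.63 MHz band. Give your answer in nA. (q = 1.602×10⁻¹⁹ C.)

7.06 nA

I_n = √(2qI·B)
2qI·B = 2 × 1.602×10⁻¹⁹ × 2.04×10⁻⁵ × 7.63×10⁶ = 4.99×10⁻¹⁷ A²
I_n = √(4.99×10⁻¹⁷) = 7.06×10⁻⁹ A = 7.06 nA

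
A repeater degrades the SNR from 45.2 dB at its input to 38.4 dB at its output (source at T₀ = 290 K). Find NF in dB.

NF (dB) = SNR_in(dB) − SNR_out(dB) when the source is at T₀
NF = 45.2 − 38.4 = 6.8 dB

6.8 dB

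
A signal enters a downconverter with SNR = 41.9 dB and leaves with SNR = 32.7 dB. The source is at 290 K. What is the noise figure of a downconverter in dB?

NF (dB) = SNR_in(dB) − SNR_out(dB) when the source is at T₀
NF = 41.9 − 32.7 = 9.2 dB

9.2 dB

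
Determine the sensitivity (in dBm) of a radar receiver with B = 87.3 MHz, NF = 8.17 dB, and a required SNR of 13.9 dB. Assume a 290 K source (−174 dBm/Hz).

−72.5 dBm

Sensitivity = −174 + 10 log₁₀(B) + NF + SNR_min
= −174 + 79.41 + 8.17 + 13.9
= −72.52 dBm → −72.5 dBm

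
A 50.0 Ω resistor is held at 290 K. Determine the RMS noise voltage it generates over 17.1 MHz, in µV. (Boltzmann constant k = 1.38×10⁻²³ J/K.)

V_n = √(4kTRB)
4kTRB = 4 × 1.38×10⁻²³ × 290 × 5.00×10¹ × 1.71×10⁷ = 1.37×10⁻¹¹ V²
V_n = √(1.37×10⁻¹¹) = 3.70×10⁻⁶ V = 3.70 µV

3.70 µV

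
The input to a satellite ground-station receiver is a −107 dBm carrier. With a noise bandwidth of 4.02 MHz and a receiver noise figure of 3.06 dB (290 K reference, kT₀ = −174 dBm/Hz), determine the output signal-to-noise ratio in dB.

Noise floor: N = −174 + 10 log₁₀(B) + NF
10 log₁₀(4.02×10⁶) = 66.04 dB
N = −174 + 66.04 + 3.06 = −104.90 dBm
SNR = P_sig − N = −107 − (−104.90) = −2.10 dB → −2.1 dB

−2.1 dB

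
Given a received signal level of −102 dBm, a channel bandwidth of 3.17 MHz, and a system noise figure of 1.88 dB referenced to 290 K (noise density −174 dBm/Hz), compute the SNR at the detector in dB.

5.1 dB

Noise floor: N = −174 + 10 log₁₀(B) + NF
10 log₁₀(3.17×10⁶) = 65.01 dB
N = −174 + 65.01 + 1.88 = −107.11 dBm
SNR = P_sig − N = −102 − (−107.11) = 5.11 dB → 5.1 dB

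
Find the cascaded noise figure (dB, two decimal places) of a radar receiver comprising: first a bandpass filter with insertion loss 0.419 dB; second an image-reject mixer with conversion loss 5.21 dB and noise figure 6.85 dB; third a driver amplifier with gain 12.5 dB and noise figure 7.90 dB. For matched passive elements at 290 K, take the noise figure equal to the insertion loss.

Convert to linear (a loss of L dB is a gain of −L dB): F_i = 10^(NF_i/10), G_i = 10^(G_i,dB/10)
  Stage 1: F_1 = 10^(0.419/10) = 1.101, G_1 = 10^(−0.419/10) = 0.9080
  Stage 2: F_2 = 10^(6.85/10) = 4.842, G_2 = 10^(−5.21/10) = 0.3013
  Stage 3: F_3 = 10^(7.90/10) = 6.166, G_3 = 10^(12.5/10) = 17.78
Friis cascade:
  F = 1.101 + (4.842 − 1)/0.9080 + (6.166 − 1)/0.2736 = 24.21
NF = 10 log₁₀(24.21) = 13.84 dB

13.84 dB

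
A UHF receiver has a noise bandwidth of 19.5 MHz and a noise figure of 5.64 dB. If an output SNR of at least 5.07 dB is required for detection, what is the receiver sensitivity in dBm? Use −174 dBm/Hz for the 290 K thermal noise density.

Sensitivity = −174 + 10 log₁₀(B) + NF + SNR_min
= −174 + 72.9 + 5.64 + 5.07
= −90.39 dBm → −90.4 dBm

−90.4 dBm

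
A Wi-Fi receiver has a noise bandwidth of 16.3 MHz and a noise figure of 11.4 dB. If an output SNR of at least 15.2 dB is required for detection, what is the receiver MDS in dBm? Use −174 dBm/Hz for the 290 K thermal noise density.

−75.3 dBm

Sensitivity = −174 + 10 log₁₀(B) + NF + SNR_min
= −174 + 72.12 + 11.4 + 15.2
= −75.28 dBm → −75.3 dBm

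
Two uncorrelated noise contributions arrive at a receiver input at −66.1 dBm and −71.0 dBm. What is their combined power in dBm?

−64.9 dBm

Convert to linear, add, convert back:
P₁ = 2.45×10⁻¹⁰ W, P₂ = 7.94×10⁻¹¹ W
P_tot = 3.25×10⁻¹⁰ W → 10 log₁₀(P_tot / 10⁻³) = −64.9 dBm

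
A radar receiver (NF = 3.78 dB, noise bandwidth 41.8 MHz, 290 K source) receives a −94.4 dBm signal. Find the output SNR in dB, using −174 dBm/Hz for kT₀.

Noise floor: N = −174 + 10 log₁₀(B) + NF
10 log₁₀(4.18×10⁷) = 76.21 dB
N = −174 + 76.21 + 3.78 = −94.01 dBm
SNR = P_sig − N = −94.4 − (−94.01) = −0.39 dB → −0.4 dB

−0.4 dB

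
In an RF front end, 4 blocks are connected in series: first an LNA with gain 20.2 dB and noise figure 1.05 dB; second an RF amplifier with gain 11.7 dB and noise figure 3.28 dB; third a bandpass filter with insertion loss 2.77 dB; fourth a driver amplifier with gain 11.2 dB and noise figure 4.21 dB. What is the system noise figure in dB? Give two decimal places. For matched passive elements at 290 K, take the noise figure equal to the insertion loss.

Convert to linear (a loss of L dB is a gain of −L dB): F_i = 10^(NF_i/10), G_i = 10^(G_i,dB/10)
  Stage 1: F_1 = 10^(1.05/10) = 1.274, G_1 = 10^(20.2/10) = 104.7
  Stage 2: F_2 = 10^(3.28/10) = 2.128, G_2 = 10^(11.7/10) = 14.79
  Stage 3: F_3 = 10^(2.77/10) = 1.892, G_3 = 10^(−2.77/10) = 0.5284
  Stage 4: F_4 = 10^(4.21/10) = 2.636, G_4 = 10^(11.2/10) = 13.18
Friis cascade:
  F = 1.274 + (2.128 − 1)/104.7 + (1.892 − 1)/1549 + (2.636 − 1)/818.5 = 1.287
NF = 10 log₁₀(1.287) = 1.10 dB

1.10 dB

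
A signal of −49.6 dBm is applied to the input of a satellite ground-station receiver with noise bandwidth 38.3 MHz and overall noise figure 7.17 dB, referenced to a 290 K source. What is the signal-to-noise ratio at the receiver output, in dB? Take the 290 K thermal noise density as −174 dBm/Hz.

Noise floor: N = −174 + 10 log₁₀(B) + NF
10 log₁₀(3.83×10⁷) = 75.83 dB
N = −174 + 75.83 + 7.17 = −91.00 dBm
SNR = P_sig − N = −49.6 − (−91.00) = 41.40 dB → 41.4 dB

41.4 dB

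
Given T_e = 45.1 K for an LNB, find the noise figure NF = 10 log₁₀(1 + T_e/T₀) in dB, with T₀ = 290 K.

0.628 dB

F = 1 + T_e/T₀ = 1 + 45.1/290 = 1.15552
NF = 10 log₁₀(1.15552) = 0.628 dB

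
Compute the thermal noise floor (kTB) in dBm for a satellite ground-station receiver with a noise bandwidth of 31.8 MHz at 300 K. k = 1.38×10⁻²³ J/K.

P_n = kTB = 1.38×10⁻²³ × 300 × 3.18×10⁷ = 1.32×10⁻¹³ W
In dBm: 10 log₁₀(1.32×10⁻¹³ / 10⁻³) = −98.8 dBm

−98.8 dBm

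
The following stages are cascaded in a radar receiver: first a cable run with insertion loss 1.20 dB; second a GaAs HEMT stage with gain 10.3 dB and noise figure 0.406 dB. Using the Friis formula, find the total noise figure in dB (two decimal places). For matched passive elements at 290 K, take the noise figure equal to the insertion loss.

Convert to linear (a loss of L dB is a gain of −L dB): F_i = 10^(NF_i/10), G_i = 10^(G_i,dB/10)
  Stage 1: F_1 = 10^(1.20/10) = 1.318, G_1 = 10^(−1.20/10) = 0.7586
  Stage 2: F_2 = 10^(0.406/10) = 1.098, G_2 = 10^(10.3/10) = 10.72
Friis cascade:
  F = 1.318 + (1.098 − 1)/0.7586 = 1.447
NF = 10 log₁₀(1.447) = 1.61 dB

1.61 dB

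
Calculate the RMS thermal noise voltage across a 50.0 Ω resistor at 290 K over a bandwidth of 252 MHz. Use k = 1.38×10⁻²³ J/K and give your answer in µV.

14.2 µV

V_n = √(4kTRB)
4kTRB = 4 × 1.38×10⁻²³ × 290 × 5.00×10¹ × 2.52×10⁸ = 2.02×10⁻¹⁰ V²
V_n = √(2.02×10⁻¹⁰) = 1.42×10⁻⁵ V = 14.2 µV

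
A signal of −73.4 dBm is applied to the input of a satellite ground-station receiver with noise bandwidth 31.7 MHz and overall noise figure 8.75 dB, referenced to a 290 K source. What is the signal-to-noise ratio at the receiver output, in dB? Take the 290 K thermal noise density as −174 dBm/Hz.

Noise floor: N = −174 + 10 log₁₀(B) + NF
10 log₁₀(3.17×10⁷) = 75.01 dB
N = −174 + 75.01 + 8.75 = −90.24 dBm
SNR = P_sig − N = −73.4 − (−90.24) = 16.84 dB → 16.8 dB

16.8 dB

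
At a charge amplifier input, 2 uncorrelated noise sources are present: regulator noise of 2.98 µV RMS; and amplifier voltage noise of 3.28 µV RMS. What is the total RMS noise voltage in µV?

4.43 µV

Uncorrelated sources add in power (mean-square): V_tot = √(ΣV_i²)
V_tot = √[(2.98×10⁻⁶)² + (3.28×10⁻⁶)²] = 4.43×10⁻⁶ V = 4.43 µV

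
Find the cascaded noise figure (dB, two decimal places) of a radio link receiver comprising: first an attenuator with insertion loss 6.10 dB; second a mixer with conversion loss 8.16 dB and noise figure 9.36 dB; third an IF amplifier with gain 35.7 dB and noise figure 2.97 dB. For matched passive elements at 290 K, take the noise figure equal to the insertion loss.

Convert to linear (a loss of L dB is a gain of −L dB): F_i = 10^(NF_i/10), G_i = 10^(G_i,dB/10)
  Stage 1: F_1 = 10^(6.10/10) = 4.074, G_1 = 10^(−6.10/10) = 0.2455
  Stage 2: F_2 = 10^(9.36/10) = 8.630, G_2 = 10^(−8.16/10) = 0.1528
  Stage 3: F_3 = 10^(2.97/10) = 1.982, G_3 = 10^(35.7/10) = 3715
Friis cascade:
  F = 4.074 + (8.630 − 1)/0.2455 + (1.982 − 1)/0.03750 = 61.33
NF = 10 log₁₀(61.33) = 17.88 dB

17.88 dB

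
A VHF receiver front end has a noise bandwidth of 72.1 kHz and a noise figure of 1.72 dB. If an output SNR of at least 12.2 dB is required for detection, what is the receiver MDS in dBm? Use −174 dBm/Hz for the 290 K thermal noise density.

Sensitivity = −174 + 10 log₁₀(B) + NF + SNR_min
= −174 + 48.58 + 1.72 + 12.2
= −111.50 dBm → −111.5 dBm

−111.5 dBm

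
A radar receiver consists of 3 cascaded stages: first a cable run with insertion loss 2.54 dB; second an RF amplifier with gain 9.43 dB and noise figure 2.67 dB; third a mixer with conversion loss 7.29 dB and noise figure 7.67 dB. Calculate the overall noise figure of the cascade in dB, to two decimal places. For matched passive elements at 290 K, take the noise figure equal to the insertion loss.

6.35 dB

Convert to linear (a loss of L dB is a gain of −L dB): F_i = 10^(NF_i/10), G_i = 10^(G_i,dB/10)
  Stage 1: F_1 = 10^(2.54/10) = 1.795, G_1 = 10^(−2.54/10) = 0.5572
  Stage 2: F_2 = 10^(2.67/10) = 1.849, G_2 = 10^(9.43/10) = 8.770
  Stage 3: F_3 = 10^(7.67/10) = 5.848, G_3 = 10^(−7.29/10) = 0.1866
Friis cascade:
  F = 1.795 + (1.849 − 1)/0.5572 + (5.848 − 1)/4.887 = 4.311
NF = 10 log₁₀(4.311) = 6.35 dB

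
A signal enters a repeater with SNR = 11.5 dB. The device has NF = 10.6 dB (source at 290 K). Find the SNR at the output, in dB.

0.9 dB

By definition F = SNR_in/SNR_out, so in dB: SNR_out = SNR_in − NF
SNR_out = 11.5 − 10.6 = 0.9 dB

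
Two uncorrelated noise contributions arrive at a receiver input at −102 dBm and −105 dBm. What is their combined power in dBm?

−100.2 dBm

Convert to linear, add, convert back:
P₁ = 6.31×10⁻¹⁴ W, P₂ = 3.16×10⁻¹⁴ W
P_tot = 9.47×10⁻¹⁴ W → 10 log₁₀(P_tot / 10⁻³) = −100.2 dBm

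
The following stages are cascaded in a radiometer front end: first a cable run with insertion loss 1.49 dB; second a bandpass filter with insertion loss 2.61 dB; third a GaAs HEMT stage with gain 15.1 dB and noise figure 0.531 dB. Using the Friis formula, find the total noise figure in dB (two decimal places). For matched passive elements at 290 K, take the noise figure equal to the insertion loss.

4.63 dB

Convert to linear (a loss of L dB is a gain of −L dB): F_i = 10^(NF_i/10), G_i = 10^(G_i,dB/10)
  Stage 1: F_1 = 10^(1.49/10) = 1.409, G_1 = 10^(−1.49/10) = 0.7096
  Stage 2: F_2 = 10^(2.61/10) = 1.824, G_2 = 10^(−2.61/10) = 0.5483
  Stage 3: F_3 = 10^(0.531/10) = 1.130, G_3 = 10^(15.1/10) = 32.36
Friis cascade:
  F = 1.409 + (1.824 − 1)/0.7096 + (1.130 − 1)/0.3890 = 2.905
NF = 10 log₁₀(2.905) = 4.63 dB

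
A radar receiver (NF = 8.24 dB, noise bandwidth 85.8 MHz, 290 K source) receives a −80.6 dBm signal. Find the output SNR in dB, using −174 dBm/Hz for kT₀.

Noise floor: N = −174 + 10 log₁₀(B) + NF
10 log₁₀(8.58×10⁷) = 79.33 dB
N = −174 + 79.33 + 8.24 = −86.43 dBm
SNR = P_sig − N = −80.6 − (−86.43) = 5.83 dB → 5.8 dB

5.8 dB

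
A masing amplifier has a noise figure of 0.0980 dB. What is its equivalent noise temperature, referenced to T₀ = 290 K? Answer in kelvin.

F = 10^(0.0980/10) = 1.02282
T_e = (F − 1)·T₀ = (1.02282 − 1) × 290 = 6.62 K

6.62 K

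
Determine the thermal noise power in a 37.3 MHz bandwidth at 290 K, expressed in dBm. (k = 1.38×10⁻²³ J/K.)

P_n = kTB = 1.38×10⁻²³ × 290 × 3.73×10⁷ = 1.49×10⁻¹³ W
In dBm: 10 log₁₀(1.49×10⁻¹³ / 10⁻³) = −98.3 dBm

−98.3 dBm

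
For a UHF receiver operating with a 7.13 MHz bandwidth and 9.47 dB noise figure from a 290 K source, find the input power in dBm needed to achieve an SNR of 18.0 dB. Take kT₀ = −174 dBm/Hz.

−78.0 dBm

Sensitivity = −174 + 10 log₁₀(B) + NF + SNR_min
= −174 + 68.53 + 9.47 + 18.0
= −78.00 dBm → −78.0 dBm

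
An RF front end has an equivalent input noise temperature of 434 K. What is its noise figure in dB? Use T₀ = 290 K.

3.97 dB

F = 1 + T_e/T₀ = 1 + 434/290 = 2.49655
NF = 10 log₁₀(2.49655) = 3.97 dB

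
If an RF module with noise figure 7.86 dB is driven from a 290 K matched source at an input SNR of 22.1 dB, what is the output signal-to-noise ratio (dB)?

14.24 dB

By definition F = SNR_in/SNR_out, so in dB: SNR_out = SNR_in − NF
SNR_out = 22.1 − 7.86 = 14.24 dB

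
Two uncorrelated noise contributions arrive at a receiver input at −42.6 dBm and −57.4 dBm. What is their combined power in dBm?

−42.5 dBm

Convert to linear, add, convert back:
P₁ = 5.50×10⁻⁸ W, P₂ = 1.82×10⁻⁹ W
P_tot = 5.68×10⁻⁸ W → 10 log₁₀(P_tot / 10⁻³) = −42.5 dBm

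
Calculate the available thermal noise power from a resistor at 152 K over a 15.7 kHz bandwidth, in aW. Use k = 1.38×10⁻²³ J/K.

32.9 aW

P_n = kTB = 1.38×10⁻²³ × 152 × 1.57×10⁴ = 3.29×10⁻¹⁷ W = 32.9 aW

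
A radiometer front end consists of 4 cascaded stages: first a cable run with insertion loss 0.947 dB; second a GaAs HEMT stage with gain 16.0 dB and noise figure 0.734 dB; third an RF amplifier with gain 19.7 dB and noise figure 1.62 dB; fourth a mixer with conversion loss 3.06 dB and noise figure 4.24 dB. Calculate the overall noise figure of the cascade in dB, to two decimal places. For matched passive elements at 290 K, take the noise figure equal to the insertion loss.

Convert to linear (a loss of L dB is a gain of −L dB): F_i = 10^(NF_i/10), G_i = 10^(G_i,dB/10)
  Stage 1: F_1 = 10^(0.947/10) = 1.244, G_1 = 10^(−0.947/10) = 0.8041
  Stage 2: F_2 = 10^(0.734/10) = 1.184, G_2 = 10^(16.0/10) = 39.81
  Stage 3: F_3 = 10^(1.62/10) = 1.452, G_3 = 10^(19.7/10) = 93.33
  Stage 4: F_4 = 10^(4.24/10) = 2.655, G_4 = 10^(−3.06/10) = 0.4943
Friis cascade:
  F = 1.244 + (1.184 − 1)/0.8041 + (1.452 − 1)/32.01 + (2.655 − 1)/2987 = 1.487
NF = 10 log₁₀(1.487) = 1.72 dB

1.72 dB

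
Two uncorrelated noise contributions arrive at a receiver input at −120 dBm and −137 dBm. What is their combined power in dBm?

−119.9 dBm

Convert to linear, add, convert back:
P₁ = 1.00×10⁻¹⁵ W, P₂ = 2.00×10⁻¹⁷ W
P_tot = 1.02×10⁻¹⁵ W → 10 log₁₀(P_tot / 10⁻³) = −119.9 dBm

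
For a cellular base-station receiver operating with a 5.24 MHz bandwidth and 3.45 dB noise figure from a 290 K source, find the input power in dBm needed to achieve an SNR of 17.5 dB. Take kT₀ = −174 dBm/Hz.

−85.9 dBm

Sensitivity = −174 + 10 log₁₀(B) + NF + SNR_min
= −174 + 67.19 + 3.45 + 17.5
= −85.86 dBm → −85.9 dBm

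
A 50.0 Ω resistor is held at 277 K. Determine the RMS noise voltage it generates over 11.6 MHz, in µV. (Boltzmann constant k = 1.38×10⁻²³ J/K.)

2.98 µV

V_n = √(4kTRB)
4kTRB = 4 × 1.38×10⁻²³ × 277 × 5.00×10¹ × 1.16×10⁷ = 8.87×10⁻¹² V²
V_n = √(8.87×10⁻¹²) = 2.98×10⁻⁶ V = 2.98 µV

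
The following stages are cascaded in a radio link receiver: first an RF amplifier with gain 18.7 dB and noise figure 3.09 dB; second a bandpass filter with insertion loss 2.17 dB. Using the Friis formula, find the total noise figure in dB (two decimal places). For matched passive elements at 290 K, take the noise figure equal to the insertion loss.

3.11 dB

Convert to linear (a loss of L dB is a gain of −L dB): F_i = 10^(NF_i/10), G_i = 10^(G_i,dB/10)
  Stage 1: F_1 = 10^(3.09/10) = 2.037, G_1 = 10^(18.7/10) = 74.13
  Stage 2: F_2 = 10^(2.17/10) = 1.648, G_2 = 10^(−2.17/10) = 0.6067
Friis cascade:
  F = 2.037 + (1.648 − 1)/74.13 = 2.046
NF = 10 log₁₀(2.046) = 3.11 dB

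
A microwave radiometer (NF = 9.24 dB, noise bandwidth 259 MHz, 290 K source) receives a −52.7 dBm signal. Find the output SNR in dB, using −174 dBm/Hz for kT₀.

27.9 dB

Noise floor: N = −174 + 10 log₁₀(B) + NF
10 log₁₀(2.59×10⁸) = 84.13 dB
N = −174 + 84.13 + 9.24 = −80.63 dBm
SNR = P_sig − N = −52.7 − (−80.63) = 27.93 dB → 27.9 dB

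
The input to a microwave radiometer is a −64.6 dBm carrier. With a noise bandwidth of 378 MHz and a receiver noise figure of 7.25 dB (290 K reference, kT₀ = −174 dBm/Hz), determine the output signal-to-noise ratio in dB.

Noise floor: N = −174 + 10 log₁₀(B) + NF
10 log₁₀(3.78×10⁸) = 85.77 dB
N = −174 + 85.77 + 7.25 = −80.98 dBm
SNR = P_sig − N = −64.6 − (−80.98) = 16.38 dB → 16.4 dB

16.4 dB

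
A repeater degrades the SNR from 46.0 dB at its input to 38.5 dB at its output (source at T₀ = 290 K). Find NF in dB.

7.5 dB

NF (dB) = SNR_in(dB) − SNR_out(dB) when the source is at T₀
NF = 46.0 − 38.5 = 7.5 dB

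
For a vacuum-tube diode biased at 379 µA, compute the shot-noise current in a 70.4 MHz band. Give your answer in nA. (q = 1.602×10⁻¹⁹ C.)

92.5 nA

I_n = √(2qI·B)
2qI·B = 2 × 1.602×10⁻¹⁹ × 3.79×10⁻⁴ × 7.04×10⁷ = 8.55×10⁻¹⁵ A²
I_n = √(8.55×10⁻¹⁵) = 9.25×10⁻⁸ A = 92.5 nA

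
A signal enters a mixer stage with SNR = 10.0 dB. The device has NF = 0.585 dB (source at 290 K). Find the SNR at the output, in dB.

By definition F = SNR_in/SNR_out, so in dB: SNR_out = SNR_in − NF
SNR_out = 10.0 − 0.585 = 9.415 dB

9.415 dB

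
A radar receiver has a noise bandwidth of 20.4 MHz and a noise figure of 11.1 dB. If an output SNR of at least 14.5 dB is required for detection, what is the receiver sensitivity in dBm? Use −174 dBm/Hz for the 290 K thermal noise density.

−75.3 dBm

Sensitivity = −174 + 10 log₁₀(B) + NF + SNR_min
= −174 + 73.1 + 11.1 + 14.5
= −75.3 dBm → −75.3 dBm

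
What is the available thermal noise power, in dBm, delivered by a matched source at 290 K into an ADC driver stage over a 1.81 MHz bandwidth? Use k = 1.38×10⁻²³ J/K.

−111.4 dBm

P_n = kTB = 1.38×10⁻²³ × 290 × 1.81×10⁶ = 7.24×10⁻¹⁵ W
In dBm: 10 log₁₀(7.24×10⁻¹⁵ / 10⁻³) = −111.4 dBm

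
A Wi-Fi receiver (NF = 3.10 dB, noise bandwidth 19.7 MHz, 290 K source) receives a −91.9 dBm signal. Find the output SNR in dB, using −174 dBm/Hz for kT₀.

6.1 dB

Noise floor: N = −174 + 10 log₁₀(B) + NF
10 log₁₀(1.97×10⁷) = 72.94 dB
N = −174 + 72.94 + 3.10 = −97.96 dBm
SNR = P_sig − N = −91.9 − (−97.96) = 6.06 dB → 6.1 dB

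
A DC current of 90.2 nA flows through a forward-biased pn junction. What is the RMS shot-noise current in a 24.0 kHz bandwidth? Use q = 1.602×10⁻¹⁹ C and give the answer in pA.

I_n = √(2qI·B)
2qI·B = 2 × 1.602×10⁻¹⁹ × 9.02×10⁻⁸ × 2.40×10⁴ = 6.94×10⁻²² A²
I_n = √(6.94×10⁻²²) = 2.63×10⁻¹¹ A = 26.3 pA

26.3 pA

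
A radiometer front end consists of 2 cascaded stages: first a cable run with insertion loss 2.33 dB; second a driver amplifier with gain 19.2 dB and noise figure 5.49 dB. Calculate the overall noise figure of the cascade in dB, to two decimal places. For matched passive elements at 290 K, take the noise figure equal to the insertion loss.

7.82 dB

Convert to linear (a loss of L dB is a gain of −L dB): F_i = 10^(NF_i/10), G_i = 10^(G_i,dB/10)
  Stage 1: F_1 = 10^(2.33/10) = 1.710, G_1 = 10^(−2.33/10) = 0.5848
  Stage 2: F_2 = 10^(5.49/10) = 3.540, G_2 = 10^(19.2/10) = 83.18
Friis cascade:
  F = 1.710 + (3.540 − 1)/0.5848 = 6.053
NF = 10 log₁₀(6.053) = 7.82 dB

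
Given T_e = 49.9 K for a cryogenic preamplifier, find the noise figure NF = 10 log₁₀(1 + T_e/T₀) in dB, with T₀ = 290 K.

0.690 dB

F = 1 + T_e/T₀ = 1 + 49.9/290 = 1.17207
NF = 10 log₁₀(1.17207) = 0.690 dB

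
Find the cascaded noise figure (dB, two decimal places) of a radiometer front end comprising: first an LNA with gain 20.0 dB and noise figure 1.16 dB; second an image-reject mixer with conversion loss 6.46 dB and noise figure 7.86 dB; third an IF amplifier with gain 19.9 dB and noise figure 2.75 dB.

1.45 dB

Convert to linear (a loss of L dB is a gain of −L dB): F_i = 10^(NF_i/10), G_i = 10^(G_i,dB/10)
  Stage 1: F_1 = 10^(1.16/10) = 1.306, G_1 = 10^(20.0/10) = 100.0
  Stage 2: F_2 = 10^(7.86/10) = 6.109, G_2 = 10^(−6.46/10) = 0.2259
  Stage 3: F_3 = 10^(2.75/10) = 1.884, G_3 = 10^(19.9/10) = 97.72
Friis cascade:
  F = 1.306 + (6.109 − 1)/100.0 + (1.884 − 1)/22.59 = 1.396
NF = 10 log₁₀(1.396) = 1.45 dB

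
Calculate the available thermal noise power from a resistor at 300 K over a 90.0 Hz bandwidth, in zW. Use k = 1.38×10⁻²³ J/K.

P_n = kTB = 1.38×10⁻²³ × 300 × 9.00×10¹ = 3.73×10⁻¹⁹ W = 373 zW

373 zW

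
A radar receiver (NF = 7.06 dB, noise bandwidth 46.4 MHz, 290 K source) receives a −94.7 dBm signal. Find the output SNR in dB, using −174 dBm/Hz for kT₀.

Noise floor: N = −174 + 10 log₁₀(B) + NF
10 log₁₀(4.64×10⁷) = 76.67 dB
N = −174 + 76.67 + 7.06 = −90.27 dBm
SNR = P_sig − N = −94.7 − (−90.27) = −4.43 dB → −4.4 dB

−4.4 dB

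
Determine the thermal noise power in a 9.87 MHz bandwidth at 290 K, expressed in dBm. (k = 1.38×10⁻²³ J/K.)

P_n = kTB = 1.38×10⁻²³ × 290 × 9.87×10⁶ = 3.95×10⁻¹⁴ W
In dBm: 10 log₁₀(3.95×10⁻¹⁴ / 10⁻³) = −104.0 dBm

−104.0 dBm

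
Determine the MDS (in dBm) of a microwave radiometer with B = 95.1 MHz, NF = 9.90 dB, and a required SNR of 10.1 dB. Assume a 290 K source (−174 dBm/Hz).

−74.2 dBm

Sensitivity = −174 + 10 log₁₀(B) + NF + SNR_min
= −174 + 79.78 + 9.90 + 10.1
= −74.22 dBm → −74.2 dBm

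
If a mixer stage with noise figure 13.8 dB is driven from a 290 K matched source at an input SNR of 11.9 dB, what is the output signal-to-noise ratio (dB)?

−1.9 dB

By definition F = SNR_in/SNR_out, so in dB: SNR_out = SNR_in − NF
SNR_out = 11.9 − 13.8 = −1.9 dB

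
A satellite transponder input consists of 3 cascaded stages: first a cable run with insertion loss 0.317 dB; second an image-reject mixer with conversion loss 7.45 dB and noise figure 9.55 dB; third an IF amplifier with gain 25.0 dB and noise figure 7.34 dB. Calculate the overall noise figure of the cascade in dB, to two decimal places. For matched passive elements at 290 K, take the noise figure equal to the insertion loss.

Convert to linear (a loss of L dB is a gain of −L dB): F_i = 10^(NF_i/10), G_i = 10^(G_i,dB/10)
  Stage 1: F_1 = 10^(0.317/10) = 1.076, G_1 = 10^(−0.317/10) = 0.9296
  Stage 2: F_2 = 10^(9.55/10) = 9.016, G_2 = 10^(−7.45/10) = 0.1799
  Stage 3: F_3 = 10^(7.34/10) = 5.420, G_3 = 10^(25.0/10) = 316.2
Friis cascade:
  F = 1.076 + (9.016 − 1)/0.9296 + (5.420 − 1)/0.1672 = 36.13
NF = 10 log₁₀(36.13) = 15.58 dB

15.58 dB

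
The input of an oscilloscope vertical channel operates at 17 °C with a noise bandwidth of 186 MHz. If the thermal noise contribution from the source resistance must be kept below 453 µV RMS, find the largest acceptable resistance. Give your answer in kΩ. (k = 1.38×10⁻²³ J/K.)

68.9 kΩ

T = 17 °C + 273.15 = 290.15 K
Johnson–Nyquist: V_n = √(4kTRB) ⇒ R = V_n² / (4kTB)
4kTB = 4 × 1.38×10⁻²³ × 290.15 × 1.86×10⁸ = 2.98×10⁻¹²
R = (4.53×10⁻⁴)² / 2.98×10⁻¹² = 6.89×10⁴ Ω = 68.9 kΩ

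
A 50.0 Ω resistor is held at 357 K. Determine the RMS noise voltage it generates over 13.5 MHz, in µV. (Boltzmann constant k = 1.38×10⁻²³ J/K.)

V_n = √(4kTRB)
4kTRB = 4 × 1.38×10⁻²³ × 357 × 5.00×10¹ × 1.35×10⁷ = 1.33×10⁻¹¹ V²
V_n = √(1.33×10⁻¹¹) = 3.65×10⁻⁶ V = 3.65 µV

3.65 µV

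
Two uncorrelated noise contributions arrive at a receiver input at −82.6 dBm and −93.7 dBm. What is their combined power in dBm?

−82.3 dBm

Convert to linear, add, convert back:
P₁ = 5.50×10⁻¹² W, P₂ = 4.27×10⁻¹³ W
P_tot = 5.92×10⁻¹² W → 10 log₁₀(P_tot / 10⁻³) = −82.3 dBm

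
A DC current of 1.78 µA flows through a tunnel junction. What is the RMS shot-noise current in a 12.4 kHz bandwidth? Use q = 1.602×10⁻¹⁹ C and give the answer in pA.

I_n = √(2qI·B)
2qI·B = 2 × 1.602×10⁻¹⁹ × 1.78×10⁻⁶ × 1.24×10⁴ = 7.07×10⁻²¹ A²
I_n = √(7.07×10⁻²¹) = 8.41×10⁻¹¹ A = 84.1 pA

84.1 pA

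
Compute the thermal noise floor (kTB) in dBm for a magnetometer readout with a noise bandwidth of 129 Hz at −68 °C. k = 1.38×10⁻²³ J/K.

−154.4 dBm

T = −68 °C + 273.15 = 205.15 K
P_n = kTB = 1.38×10⁻²³ × 205.15 × 1.29×10² = 3.65×10⁻¹⁹ W
In dBm: 10 log₁₀(3.65×10⁻¹⁹ / 10⁻³) = −154.4 dBm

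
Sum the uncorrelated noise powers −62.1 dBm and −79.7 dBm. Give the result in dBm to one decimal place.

Convert to linear, add, convert back:
P₁ = 6.17×10⁻¹⁰ W, P₂ = 1.07×10⁻¹¹ W
P_tot = 6.27×10⁻¹⁰ W → 10 log₁₀(P_tot / 10⁻³) = −62.0 dBm

−62.0 dBm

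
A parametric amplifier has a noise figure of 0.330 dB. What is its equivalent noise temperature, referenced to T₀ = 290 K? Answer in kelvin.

22.9 K

F = 10^(0.330/10) = 1.07895
T_e = (F − 1)·T₀ = (1.07895 − 1) × 290 = 22.9 K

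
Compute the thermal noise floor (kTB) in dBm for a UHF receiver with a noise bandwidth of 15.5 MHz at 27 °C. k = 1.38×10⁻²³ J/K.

T = 27 °C + 273.15 = 300.15 K
P_n = kTB = 1.38×10⁻²³ × 300.15 × 1.55×10⁷ = 6.42×10⁻¹⁴ W
In dBm: 10 log₁₀(6.42×10⁻¹⁴ / 10⁻³) = −101.9 dBm

−101.9 dBm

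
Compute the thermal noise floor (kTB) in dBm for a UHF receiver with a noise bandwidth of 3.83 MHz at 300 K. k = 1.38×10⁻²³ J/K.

−108.0 dBm

P_n = kTB = 1.38×10⁻²³ × 300 × 3.83×10⁶ = 1.59×10⁻¹⁴ W
In dBm: 10 log₁₀(1.59×10⁻¹⁴ / 10⁻³) = −108.0 dBm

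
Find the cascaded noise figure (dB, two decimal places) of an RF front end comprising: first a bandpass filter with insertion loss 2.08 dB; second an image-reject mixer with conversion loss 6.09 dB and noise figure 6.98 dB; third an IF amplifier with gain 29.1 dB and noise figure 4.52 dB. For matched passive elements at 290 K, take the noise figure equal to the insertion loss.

13.03 dB

Convert to linear (a loss of L dB is a gain of −L dB): F_i = 10^(NF_i/10), G_i = 10^(G_i,dB/10)
  Stage 1: F_1 = 10^(2.08/10) = 1.614, G_1 = 10^(−2.08/10) = 0.6194
  Stage 2: F_2 = 10^(6.98/10) = 4.989, G_2 = 10^(−6.09/10) = 0.2460
  Stage 3: F_3 = 10^(4.52/10) = 2.831, G_3 = 10^(29.1/10) = 812.8
Friis cascade:
  F = 1.614 + (4.989 − 1)/0.6194 + (2.831 − 1)/0.1524 = 20.07
NF = 10 log₁₀(20.07) = 13.03 dB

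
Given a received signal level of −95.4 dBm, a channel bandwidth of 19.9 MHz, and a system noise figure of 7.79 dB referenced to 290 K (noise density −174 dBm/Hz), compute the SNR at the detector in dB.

−2.2 dB

Noise floor: N = −174 + 10 log₁₀(B) + NF
10 log₁₀(1.99×10⁷) = 72.99 dB
N = −174 + 72.99 + 7.79 = −93.22 dBm
SNR = P_sig − N = −95.4 − (−93.22) = −2.18 dB → −2.2 dB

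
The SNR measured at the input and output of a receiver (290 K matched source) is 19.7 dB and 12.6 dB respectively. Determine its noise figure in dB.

NF (dB) = SNR_in(dB) − SNR_out(dB) when the source is at T₀
NF = 19.7 − 12.6 = 7.1 dB

7.1 dB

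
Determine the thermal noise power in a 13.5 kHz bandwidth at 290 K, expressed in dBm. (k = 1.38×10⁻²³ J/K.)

−132.7 dBm

P_n = kTB = 1.38×10⁻²³ × 290 × 1.35×10⁴ = 5.40×10⁻¹⁷ W
In dBm: 10 log₁₀(5.40×10⁻¹⁷ / 10⁻³) = −132.7 dBm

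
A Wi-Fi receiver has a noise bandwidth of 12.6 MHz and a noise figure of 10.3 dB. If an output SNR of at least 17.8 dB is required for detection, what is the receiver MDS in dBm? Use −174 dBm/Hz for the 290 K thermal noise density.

−74.9 dBm

Sensitivity = −174 + 10 log₁₀(B) + NF + SNR_min
= −174 + 71 + 10.3 + 17.8
= −74.9 dBm → −74.9 dBm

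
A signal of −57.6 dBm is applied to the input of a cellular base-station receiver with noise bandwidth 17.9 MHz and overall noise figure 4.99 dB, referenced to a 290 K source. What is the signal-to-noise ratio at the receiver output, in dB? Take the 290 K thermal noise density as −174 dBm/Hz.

Noise floor: N = −174 + 10 log₁₀(B) + NF
10 log₁₀(1.79×10⁷) = 72.53 dB
N = −174 + 72.53 + 4.99 = −96.48 dBm
SNR = P_sig − N = −57.6 − (−96.48) = 38.88 dB → 38.9 dB

38.9 dB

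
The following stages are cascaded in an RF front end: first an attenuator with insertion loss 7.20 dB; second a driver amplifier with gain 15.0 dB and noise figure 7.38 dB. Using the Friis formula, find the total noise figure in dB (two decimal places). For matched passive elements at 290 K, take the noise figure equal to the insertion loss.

Convert to linear (a loss of L dB is a gain of −L dB): F_i = 10^(NF_i/10), G_i = 10^(G_i,dB/10)
  Stage 1: F_1 = 10^(7.20/10) = 5.248, G_1 = 10^(−7.20/10) = 0.1905
  Stage 2: F_2 = 10^(7.38/10) = 5.470, G_2 = 10^(15.0/10) = 31.62
Friis cascade:
  F = 5.248 + (5.470 − 1)/0.1905 = 28.71
NF = 10 log₁₀(28.71) = 14.58 dB

14.58 dB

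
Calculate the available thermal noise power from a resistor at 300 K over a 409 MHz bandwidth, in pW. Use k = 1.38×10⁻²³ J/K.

1.69 pW

P_n = kTB = 1.38×10⁻²³ × 300 × 4.09×10⁸ = 1.69×10⁻¹² W = 1.69 pW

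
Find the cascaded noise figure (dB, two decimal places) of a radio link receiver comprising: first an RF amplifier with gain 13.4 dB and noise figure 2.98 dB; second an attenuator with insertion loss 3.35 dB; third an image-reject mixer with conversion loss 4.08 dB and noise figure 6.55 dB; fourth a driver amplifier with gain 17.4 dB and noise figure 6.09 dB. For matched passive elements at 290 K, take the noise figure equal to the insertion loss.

Convert to linear (a loss of L dB is a gain of −L dB): F_i = 10^(NF_i/10), G_i = 10^(G_i,dB/10)
  Stage 1: F_1 = 10^(2.98/10) = 1.986, G_1 = 10^(13.4/10) = 21.88
  Stage 2: F_2 = 10^(3.35/10) = 2.163, G_2 = 10^(−3.35/10) = 0.4624
  Stage 3: F_3 = 10^(6.55/10) = 4.519, G_3 = 10^(−4.08/10) = 0.3908
  Stage 4: F_4 = 10^(6.09/10) = 4.064, G_4 = 10^(17.4/10) = 54.95
Friis cascade:
  F = 1.986 + (2.163 − 1)/21.88 + (4.519 − 1)/10.12 + (4.064 − 1)/3.954 = 3.162
NF = 10 log₁₀(3.162) = 5.00 dB

5.00 dB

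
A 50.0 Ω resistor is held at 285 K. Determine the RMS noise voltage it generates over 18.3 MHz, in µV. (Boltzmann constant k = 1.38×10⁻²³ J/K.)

V_n = √(4kTRB)
4kTRB = 4 × 1.38×10⁻²³ × 285 × 5.00×10¹ × 1.83×10⁷ = 1.44×10⁻¹¹ V²
V_n = √(1.44×10⁻¹¹) = 3.79×10⁻⁶ V = 3.79 µV

3.79 µV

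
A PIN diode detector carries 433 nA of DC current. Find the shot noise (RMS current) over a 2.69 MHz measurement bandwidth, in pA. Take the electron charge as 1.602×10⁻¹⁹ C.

I_n = √(2qI·B)
2qI·B = 2 × 1.602×10⁻¹⁹ × 4.33×10⁻⁷ × 2.69×10⁶ = 3.73×10⁻¹⁹ A²
I_n = √(3.73×10⁻¹⁹) = 6.11×10⁻¹⁰ A = 611 pA

611 pA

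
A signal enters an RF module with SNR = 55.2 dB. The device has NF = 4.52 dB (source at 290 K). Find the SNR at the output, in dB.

By definition F = SNR_in/SNR_out, so in dB: SNR_out = SNR_in − NF
SNR_out = 55.2 − 4.52 = 50.68 dB

50.68 dB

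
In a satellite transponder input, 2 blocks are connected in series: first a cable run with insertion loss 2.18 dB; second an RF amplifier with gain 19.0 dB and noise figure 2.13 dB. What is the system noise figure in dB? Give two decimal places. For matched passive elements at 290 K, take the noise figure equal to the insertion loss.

4.31 dB

Convert to linear (a loss of L dB is a gain of −L dB): F_i = 10^(NF_i/10), G_i = 10^(G_i,dB/10)
  Stage 1: F_1 = 10^(2.18/10) = 1.652, G_1 = 10^(−2.18/10) = 0.6053
  Stage 2: F_2 = 10^(2.13/10) = 1.633, G_2 = 10^(19.0/10) = 79.43
Friis cascade:
  F = 1.652 + (1.633 − 1)/0.6053 = 2.698
NF = 10 log₁₀(2.698) = 4.31 dB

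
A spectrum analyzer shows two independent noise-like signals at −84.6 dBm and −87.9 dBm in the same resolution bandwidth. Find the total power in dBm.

Convert to linear, add, convert back:
P₁ = 3.47×10⁻¹² W, P₂ = 1.62×10⁻¹² W
P_tot = 5.09×10⁻¹² W → 10 log₁₀(P_tot / 10⁻³) = −82.9 dBm

−82.9 dBm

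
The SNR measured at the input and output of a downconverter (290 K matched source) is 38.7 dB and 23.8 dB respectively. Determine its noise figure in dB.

14.9 dB

NF (dB) = SNR_in(dB) − SNR_out(dB) when the source is at T₀
NF = 38.7 − 23.8 = 14.9 dB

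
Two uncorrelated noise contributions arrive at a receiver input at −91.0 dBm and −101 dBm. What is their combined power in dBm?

Convert to linear, add, convert back:
P₁ = 7.94×10⁻¹³ W, P₂ = 7.94×10⁻¹⁴ W
P_tot = 8.74×10⁻¹³ W → 10 log₁₀(P_tot / 10⁻³) = −90.6 dBm

−90.6 dBm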